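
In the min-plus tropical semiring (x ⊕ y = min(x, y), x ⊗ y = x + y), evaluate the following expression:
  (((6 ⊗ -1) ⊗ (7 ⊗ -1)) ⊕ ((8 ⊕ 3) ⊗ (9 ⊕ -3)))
(((6 ⊗ -1) ⊗ (7 ⊗ -1)) ⊕ ((8 ⊕ 3) ⊗ (9 ⊕ -3))) = 0

Expand innermost to outermost. Recall ⊕ takes the minimum of its arguments and ⊗ takes their sum. Working out the expression (((6 ⊗ -1) ⊗ (7 ⊗ -1)) ⊕ ((8 ⊕ 3) ⊗ (9 ⊕ -3))) gives 0.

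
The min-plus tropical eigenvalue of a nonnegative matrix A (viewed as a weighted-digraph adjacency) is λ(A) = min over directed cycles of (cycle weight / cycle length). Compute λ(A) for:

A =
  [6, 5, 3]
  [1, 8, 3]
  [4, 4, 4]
λ(A) = 8/3

Enumerate directed cycles and compute their means (weight / length). Sample:
  cycle 0 → 0: weight = 6, length = 1, mean = 6/1 ≈ 6.000
  cycle 1 → 1: weight = 8, length = 1, mean = 8/1 ≈ 8.000
  cycle 2 → 2: weight = 4, length = 1, mean = 4/1 ≈ 4.000
  cycle 0 → 1 → 0: weight = 6, length = 2, mean = 6/2 ≈ 3.000
  cycle 0 → 2 → 0: weight = 7, length = 2, mean = 7/2 ≈ 3.500
  cycle 1 → 0 → 1: weight = 6, length = 2, mean = 6/2 ≈ 3.000
Minimum mean = 2.667, attained e.g. along the cycle 0 → 2 → 1 → 0 with weight 8 and length 3. So λ(A) = 8/3 = 8/3.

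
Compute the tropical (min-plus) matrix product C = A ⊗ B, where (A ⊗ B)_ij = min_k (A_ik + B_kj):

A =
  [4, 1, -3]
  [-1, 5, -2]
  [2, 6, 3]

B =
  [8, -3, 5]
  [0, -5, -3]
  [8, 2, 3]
A ⊗ B =
  [1, -4, -2]
  [5, -4, 1]
  [6, -1, 3]

Apply the min-plus product entry-by-entry:
  C[0][0] = min over k of (A[0][0] + B[0][0] = 4 + 8 = 12, A[0][1] + B[1][0] = 1 + 0 = 1, A[0][2] + B[2][0] = -3 + 8 = 5) = 1 (attained at k = 1)
  C[0][1] = min over k of (A[0][0] + B[0][1] = 4 + -3 = 1, A[0][1] + B[1][1] = 1 + -5 = -4, A[0][2] + B[2][1] = -3 + 2 = -1) = -4 (attained at k = 1)
  C[0][2] = min over k of (A[0][0] + B[0][2] = 4 + 5 = 9, A[0][1] + B[1][2] = 1 + -3 = -2, A[0][2] + B[2][2] = -3 + 3 = 0) = -2 (attained at k = 1)
  C[1][0] = min over k of (A[1][0] + B[0][0] = -1 + 8 = 7, A[1][1] + B[1][0] = 5 + 0 = 5, A[1][2] + B[2][0] = -2 + 8 = 6) = 5 (attained at k = 1)
  C[1][1] = min over k of (A[1][0] + B[0][1] = -1 + -3 = -4, A[1][1] + B[1][1] = 5 + -5 = 0, A[1][2] + B[2][1] = -2 + 2 = 0) = -4 (attained at k = 0)
  C[1][2] = min over k of (A[1][0] + B[0][2] = -1 + 5 = 4, A[1][1] + B[1][2] = 5 + -3 = 2, A[1][2] + B[2][2] = -2 + 3 = 1) = 1 (attained at k = 2)
  C[2][0] = min over k of (A[2][0] + B[0][0] = 2 + 8 = 10, A[2][1] + B[1][0] = 6 + 0 = 6, A[2][2] + B[2][0] = 3 + 8 = 11) = 6 (attained at k = 1)
  C[2][1] = min over k of (A[2][0] + B[0][1] = 2 + -3 = -1, A[2][1] + B[1][1] = 6 + -5 = 1, A[2][2] + B[2][1] = 3 + 2 = 5) = -1 (attained at k = 0)
  C[2][2] = min over k of (A[2][0] + B[0][2] = 2 + 5 = 7, A[2][1] + B[1][2] = 6 + -3 = 3, A[2][2] + B[2][2] = 3 + 3 = 6) = 3 (attained at k = 1)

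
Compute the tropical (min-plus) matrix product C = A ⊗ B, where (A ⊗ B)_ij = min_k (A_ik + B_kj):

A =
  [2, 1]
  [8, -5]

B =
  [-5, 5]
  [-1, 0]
A ⊗ B =
  [-3, 1]
  [-6, -5]

Apply the min-plus product entry-by-entry:
  C[0][0] = min over k of (A[0][0] + B[0][0] = 2 + -5 = -3, A[0][1] + B[1][0] = 1 + -1 = 0) = -3 (attained at k = 0)
  C[0][1] = min over k of (A[0][0] + B[0][1] = 2 + 5 = 7, A[0][1] + B[1][1] = 1 + 0 = 1) = 1 (attained at k = 1)
  C[1][0] = min over k of (A[1][0] + B[0][0] = 8 + -5 = 3, A[1][1] + B[1][0] = -5 + -1 = -6) = -6 (attained at k = 1)
  C[1][1] = min over k of (A[1][0] + B[0][1] = 8 + 5 = 13, A[1][1] + B[1][1] = -5 + 0 = -5) = -5 (attained at k = 1)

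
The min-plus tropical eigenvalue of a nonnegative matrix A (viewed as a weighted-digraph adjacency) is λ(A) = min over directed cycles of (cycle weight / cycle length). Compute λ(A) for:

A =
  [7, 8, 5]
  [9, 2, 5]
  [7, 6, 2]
λ(A) = 2

Enumerate directed cycles and compute their means (weight / length). Sample:
  cycle 0 → 0: weight = 7, length = 1, mean = 7/1 ≈ 7.000
  cycle 1 → 1: weight = 2, length = 1, mean = 2/1 ≈ 2.000
  cycle 2 → 2: weight = 2, length = 1, mean = 2/1 ≈ 2.000
  cycle 0 → 1 → 0: weight = 17, length = 2, mean = 17/2 ≈ 8.500
  cycle 0 → 2 → 0: weight = 12, length = 2, mean = 12/2 ≈ 6.000
  cycle 1 → 0 → 1: weight = 17, length = 2, mean = 17/2 ≈ 8.500
Minimum mean = 2.000, attained e.g. along the cycle 1 → 1 with weight 2 and length 1. So λ(A) = 2/1 = 2.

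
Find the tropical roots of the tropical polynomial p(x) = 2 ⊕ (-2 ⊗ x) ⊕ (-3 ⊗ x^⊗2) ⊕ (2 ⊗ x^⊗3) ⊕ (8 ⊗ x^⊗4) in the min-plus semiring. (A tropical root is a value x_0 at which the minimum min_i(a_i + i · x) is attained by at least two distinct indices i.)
Roots: {-6, -5, 1, 4}

Each tropical root is a break point of the lower envelope of the lines y = a_i + i · x (there are 5 lines, with slopes 0, 1, ..., 4). Only the lines that attain the minimum somewhere contribute to roots; other lines are dominated. Here the surviving (envelope) indices are i = 4, i = 3, i = 2, i = 1, i = 0.
Intersections between consecutive envelope lines give the roots: for adjacent envelope indices i < j the intersection is x = (a_i − a_j) / (j − i). Reading off the sorted break points: {-6, -5, 1, 4}.
Verification: at each break x_0, at least two indices attain the minimum of min_i(a_i + i · x_0).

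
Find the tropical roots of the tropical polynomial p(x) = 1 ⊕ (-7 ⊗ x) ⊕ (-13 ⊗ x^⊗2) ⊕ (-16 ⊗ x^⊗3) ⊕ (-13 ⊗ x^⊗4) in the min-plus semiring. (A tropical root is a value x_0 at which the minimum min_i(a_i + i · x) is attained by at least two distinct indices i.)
Roots: {-3, 3, 6, 8}

Each tropical root is a break point of the lower envelope of the lines y = a_i + i · x (there are 5 lines, with slopes 0, 1, ..., 4). Only the lines that attain the minimum somewhere contribute to roots; other lines are dominated. Here the surviving (envelope) indices are i = 4, i = 3, i = 2, i = 1, i = 0.
Intersections between consecutive envelope lines give the roots: for adjacent envelope indices i < j the intersection is x = (a_i − a_j) / (j − i). Reading off the sorted break points: {-3, 3, 6, 8}.
Verification: at each break x_0, at least two indices attain the minimum of min_i(a_i + i · x_0).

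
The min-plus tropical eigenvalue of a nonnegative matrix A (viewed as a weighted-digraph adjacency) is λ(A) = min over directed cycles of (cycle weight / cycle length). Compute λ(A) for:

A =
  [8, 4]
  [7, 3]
λ(A) = 3

Enumerate directed cycles and compute their means (weight / length). Sample:
  cycle 0 → 0: weight = 8, length = 1, mean = 8/1 ≈ 8.000
  cycle 1 → 1: weight = 3, length = 1, mean = 3/1 ≈ 3.000
  cycle 0 → 1 → 0: weight = 11, length = 2, mean = 11/2 ≈ 5.500
  cycle 1 → 0 → 1: weight = 11, length = 2, mean = 11/2 ≈ 5.500
Minimum mean = 3.000, attained e.g. along the cycle 1 → 1 with weight 3 and length 1. So λ(A) = 3/1 = 3.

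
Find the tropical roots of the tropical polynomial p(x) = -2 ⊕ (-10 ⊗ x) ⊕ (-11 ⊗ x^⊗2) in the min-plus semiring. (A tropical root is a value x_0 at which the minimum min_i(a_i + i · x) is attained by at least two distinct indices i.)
Roots: {1, 8}

Each tropical root is a break point of the lower envelope of the lines y = a_i + i · x (there are 3 lines, with slopes 0, 1, ..., 2). Only the lines that attain the minimum somewhere contribute to roots; other lines are dominated. Here the surviving (envelope) indices are i = 2, i = 1, i = 0.
Intersections between consecutive envelope lines give the roots: for adjacent envelope indices i < j the intersection is x = (a_i − a_j) / (j − i). Reading off the sorted break points: {1, 8}.
Verification: at each break x_0, at least two indices attain the minimum of min_i(a_i + i · x_0).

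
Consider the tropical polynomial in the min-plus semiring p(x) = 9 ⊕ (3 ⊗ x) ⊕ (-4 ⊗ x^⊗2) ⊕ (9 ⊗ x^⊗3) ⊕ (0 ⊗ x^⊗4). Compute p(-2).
p(-2) = -8

A tropical monomial a ⊗ x^⊗i evaluates to a + i · x. Evaluating each term at x = -2:
  Term 0 contributes 9 + 0 · -2 = 9
  Term 1 contributes 3 + 1 · -2 = 1
  Term 2 contributes -4 + 2 · -2 = -8
  Term 3 contributes 9 + 3 · -2 = 3
  Term 4 contributes 0 + 4 · -2 = -8
p(-2) = ⊕ of these = min[9, 1, -8, 3, -8] = -8.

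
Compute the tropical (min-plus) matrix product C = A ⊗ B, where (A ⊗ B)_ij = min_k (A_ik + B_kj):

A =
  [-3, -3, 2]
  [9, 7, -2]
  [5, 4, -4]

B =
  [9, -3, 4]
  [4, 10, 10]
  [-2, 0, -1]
A ⊗ B =
  [0, -6, 1]
  [-4, -2, -3]
  [-6, -4, -5]

Apply the min-plus product entry-by-entry:
  C[0][0] = min over k of (A[0][0] + B[0][0] = -3 + 9 = 6, A[0][1] + B[1][0] = -3 + 4 = 1, A[0][2] + B[2][0] = 2 + -2 = 0) = 0 (attained at k = 2)
  C[0][1] = min over k of (A[0][0] + B[0][1] = -3 + -3 = -6, A[0][1] + B[1][1] = -3 + 10 = 7, A[0][2] + B[2][1] = 2 + 0 = 2) = -6 (attained at k = 0)
  C[0][2] = min over k of (A[0][0] + B[0][2] = -3 + 4 = 1, A[0][1] + B[1][2] = -3 + 10 = 7, A[0][2] + B[2][2] = 2 + -1 = 1) = 1 (attained at k = 0)
  C[1][0] = min over k of (A[1][0] + B[0][0] = 9 + 9 = 18, A[1][1] + B[1][0] = 7 + 4 = 11, A[1][2] + B[2][0] = -2 + -2 = -4) = -4 (attained at k = 2)
  C[1][1] = min over k of (A[1][0] + B[0][1] = 9 + -3 = 6, A[1][1] + B[1][1] = 7 + 10 = 17, A[1][2] + B[2][1] = -2 + 0 = -2) = -2 (attained at k = 2)
  C[1][2] = min over k of (A[1][0] + B[0][2] = 9 + 4 = 13, A[1][1] + B[1][2] = 7 + 10 = 17, A[1][2] + B[2][2] = -2 + -1 = -3) = -3 (attained at k = 2)
  C[2][0] = min over k of (A[2][0] + B[0][0] = 5 + 9 = 14, A[2][1] + B[1][0] = 4 + 4 = 8, A[2][2] + B[2][0] = -4 + -2 = -6) = -6 (attained at k = 2)
  C[2][1] = min over k of (A[2][0] + B[0][1] = 5 + -3 = 2, A[2][1] + B[1][1] = 4 + 10 = 14, A[2][2] + B[2][1] = -4 + 0 = -4) = -4 (attained at k = 2)
  C[2][2] = min over k of (A[2][0] + B[0][2] = 5 + 4 = 9, A[2][1] + B[1][2] = 4 + 10 = 14, A[2][2] + B[2][2] = -4 + -1 = -5) = -5 (attained at k = 2)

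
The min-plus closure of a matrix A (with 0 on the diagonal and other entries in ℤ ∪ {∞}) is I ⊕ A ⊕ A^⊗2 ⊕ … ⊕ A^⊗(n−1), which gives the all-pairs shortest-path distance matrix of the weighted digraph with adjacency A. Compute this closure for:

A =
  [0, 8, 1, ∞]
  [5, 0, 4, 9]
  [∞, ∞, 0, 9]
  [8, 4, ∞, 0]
Closure =
  [0, 8, 1, 10]
  [5, 0, 4, 9]
  [17, 13, 0, 9]
  [8, 4, 8, 0]

This is the Floyd-Warshall all-pairs shortest-path computation. For each intermediate vertex k = 0, 1, …, 3, update dist[i][j] ← min(dist[i][j], dist[i][k] + dist[k][j]). The final matrix gives, for each (i, j), the minimum total weight of any directed path from i to j (possibly empty when i = j).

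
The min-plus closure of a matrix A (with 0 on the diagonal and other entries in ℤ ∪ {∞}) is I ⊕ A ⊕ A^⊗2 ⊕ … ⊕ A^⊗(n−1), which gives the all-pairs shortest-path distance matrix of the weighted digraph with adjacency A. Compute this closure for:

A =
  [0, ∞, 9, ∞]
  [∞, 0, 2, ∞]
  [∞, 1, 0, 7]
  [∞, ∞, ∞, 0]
Closure =
  [0, 10, 9, 16]
  [∞, 0, 2, 9]
  [∞, 1, 0, 7]
  [∞, ∞, ∞, 0]

This is the Floyd-Warshall all-pairs shortest-path computation. For each intermediate vertex k = 0, 1, …, 3, update dist[i][j] ← min(dist[i][j], dist[i][k] + dist[k][j]). The final matrix gives, for each (i, j), the minimum total weight of any directed path from i to j (possibly empty when i = j).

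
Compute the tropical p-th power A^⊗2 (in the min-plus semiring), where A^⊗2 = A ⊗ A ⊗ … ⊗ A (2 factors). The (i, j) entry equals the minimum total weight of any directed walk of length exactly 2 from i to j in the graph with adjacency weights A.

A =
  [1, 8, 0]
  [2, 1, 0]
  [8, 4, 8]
A^⊗2 =
  [2, 4, 1]
  [3, 2, 1]
  [6, 5, 4]

Each entry (A^⊗2)_ij equals the minimum over all length-2 walks i = v_0 → v_1 → … → v_2 = j of Σ_t A[v_t][v_{t+1}]. For example, for (i, j) = (0, 2) we minimise over 3 possible intermediate vertex sequences; the minimum is 1, attained along the walk 0 → 0 → 2.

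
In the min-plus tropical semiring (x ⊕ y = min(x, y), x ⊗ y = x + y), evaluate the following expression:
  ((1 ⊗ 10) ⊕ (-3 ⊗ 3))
((1 ⊗ 10) ⊕ (-3 ⊗ 3)) = 0

Expand innermost to outermost. Recall ⊕ takes the minimum of its arguments and ⊗ takes their sum. Working out the expression ((1 ⊗ 10) ⊕ (-3 ⊗ 3)) gives 0.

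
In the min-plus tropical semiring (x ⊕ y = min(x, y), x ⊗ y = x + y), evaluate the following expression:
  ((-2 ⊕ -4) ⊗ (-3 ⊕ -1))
((-2 ⊕ -4) ⊗ (-3 ⊕ -1)) = -7

Expand innermost to outermost. Recall ⊕ takes the minimum of its arguments and ⊗ takes their sum. Working out the expression ((-2 ⊕ -4) ⊗ (-3 ⊕ -1)) gives -7.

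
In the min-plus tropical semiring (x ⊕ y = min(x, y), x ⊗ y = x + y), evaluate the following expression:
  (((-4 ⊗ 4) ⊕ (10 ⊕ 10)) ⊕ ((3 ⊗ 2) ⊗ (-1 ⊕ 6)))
(((-4 ⊗ 4) ⊕ (10 ⊕ 10)) ⊕ ((3 ⊗ 2) ⊗ (-1 ⊕ 6))) = 0

Expand innermost to outermost. Recall ⊕ takes the minimum of its arguments and ⊗ takes their sum. Working out the expression (((-4 ⊗ 4) ⊕ (10 ⊕ 10)) ⊕ ((3 ⊗ 2) ⊗ (-1 ⊕ 6))) gives 0.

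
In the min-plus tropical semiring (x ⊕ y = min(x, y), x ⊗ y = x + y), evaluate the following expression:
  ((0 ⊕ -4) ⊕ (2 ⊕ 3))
((0 ⊕ -4) ⊕ (2 ⊕ 3)) = -4

Expand innermost to outermost. Recall ⊕ takes the minimum of its arguments and ⊗ takes their sum. Working out the expression ((0 ⊕ -4) ⊕ (2 ⊕ 3)) gives -4.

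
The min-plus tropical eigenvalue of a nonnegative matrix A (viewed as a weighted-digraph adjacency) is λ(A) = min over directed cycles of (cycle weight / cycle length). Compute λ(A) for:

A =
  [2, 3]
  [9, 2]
λ(A) = 2

Enumerate directed cycles and compute their means (weight / length). Sample:
  cycle 0 → 0: weight = 2, length = 1, mean = 2/1 ≈ 2.000
  cycle 1 → 1: weight = 2, length = 1, mean = 2/1 ≈ 2.000
  cycle 0 → 1 → 0: weight = 12, length = 2, mean = 12/2 ≈ 6.000
  cycle 1 → 0 → 1: weight = 12, length = 2, mean = 12/2 ≈ 6.000
Minimum mean = 2.000, attained e.g. along the cycle 0 → 0 with weight 2 and length 1. So λ(A) = 2/1 = 2.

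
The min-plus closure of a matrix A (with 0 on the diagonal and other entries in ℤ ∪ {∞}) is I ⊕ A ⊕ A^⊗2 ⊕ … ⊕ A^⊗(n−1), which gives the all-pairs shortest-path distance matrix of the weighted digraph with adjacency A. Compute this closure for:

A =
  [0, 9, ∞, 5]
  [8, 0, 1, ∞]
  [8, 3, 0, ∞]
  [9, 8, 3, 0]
Closure =
  [0, 9, 8, 5]
  [8, 0, 1, 13]
  [8, 3, 0, 13]
  [9, 6, 3, 0]

This is the Floyd-Warshall all-pairs shortest-path computation. For each intermediate vertex k = 0, 1, …, 3, update dist[i][j] ← min(dist[i][j], dist[i][k] + dist[k][j]). The final matrix gives, for each (i, j), the minimum total weight of any directed path from i to j (possibly empty when i = j).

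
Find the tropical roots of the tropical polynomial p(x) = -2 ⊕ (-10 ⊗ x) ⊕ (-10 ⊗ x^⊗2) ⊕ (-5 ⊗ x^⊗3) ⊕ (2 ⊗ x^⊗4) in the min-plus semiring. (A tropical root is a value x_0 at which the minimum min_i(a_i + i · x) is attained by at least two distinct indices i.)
Roots: {-7, -5, 0, 8}

Each tropical root is a break point of the lower envelope of the lines y = a_i + i · x (there are 5 lines, with slopes 0, 1, ..., 4). Only the lines that attain the minimum somewhere contribute to roots; other lines are dominated. Here the surviving (envelope) indices are i = 4, i = 3, i = 2, i = 1, i = 0.
Intersections between consecutive envelope lines give the roots: for adjacent envelope indices i < j the intersection is x = (a_i − a_j) / (j − i). Reading off the sorted break points: {-7, -5, 0, 8}.
Verification: at each break x_0, at least two indices attain the minimum of min_i(a_i + i · x_0).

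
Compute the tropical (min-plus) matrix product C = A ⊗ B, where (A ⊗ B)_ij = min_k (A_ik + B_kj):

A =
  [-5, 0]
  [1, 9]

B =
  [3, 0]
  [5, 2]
A ⊗ B =
  [-2, -5]
  [4, 1]

Apply the min-plus product entry-by-entry:
  C[0][0] = min over k of (A[0][0] + B[0][0] = -5 + 3 = -2, A[0][1] + B[1][0] = 0 + 5 = 5) = -2 (attained at k = 0)
  C[0][1] = min over k of (A[0][0] + B[0][1] = -5 + 0 = -5, A[0][1] + B[1][1] = 0 + 2 = 2) = -5 (attained at k = 0)
  C[1][0] = min over k of (A[1][0] + B[0][0] = 1 + 3 = 4, A[1][1] + B[1][0] = 9 + 5 = 14) = 4 (attained at k = 0)
  C[1][1] = min over k of (A[1][0] + B[0][1] = 1 + 0 = 1, A[1][1] + B[1][1] = 9 + 2 = 11) = 1 (attained at k = 0)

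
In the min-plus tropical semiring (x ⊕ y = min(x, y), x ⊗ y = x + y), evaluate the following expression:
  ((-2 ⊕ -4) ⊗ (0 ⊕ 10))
((-2 ⊕ -4) ⊗ (0 ⊕ 10)) = -4

Expand innermost to outermost. Recall ⊕ takes the minimum of its arguments and ⊗ takes their sum. Working out the expression ((-2 ⊕ -4) ⊗ (0 ⊕ 10)) gives -4.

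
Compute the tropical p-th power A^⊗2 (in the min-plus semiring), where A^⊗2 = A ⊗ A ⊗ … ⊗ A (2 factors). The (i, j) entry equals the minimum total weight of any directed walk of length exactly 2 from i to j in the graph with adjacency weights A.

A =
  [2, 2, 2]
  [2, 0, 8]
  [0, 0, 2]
A^⊗2 =
  [2, 2, 4]
  [2, 0, 4]
  [2, 0, 2]

Each entry (A^⊗2)_ij equals the minimum over all length-2 walks i = v_0 → v_1 → … → v_2 = j of Σ_t A[v_t][v_{t+1}]. For example, for (i, j) = (0, 2) we minimise over 3 possible intermediate vertex sequences; the minimum is 4, attained along the walk 0 → 0 → 2.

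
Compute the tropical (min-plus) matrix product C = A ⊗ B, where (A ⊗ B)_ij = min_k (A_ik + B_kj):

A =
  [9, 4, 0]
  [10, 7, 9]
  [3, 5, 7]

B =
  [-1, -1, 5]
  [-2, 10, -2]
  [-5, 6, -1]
A ⊗ B =
  [-5, 6, -1]
  [4, 9, 5]
  [2, 2, 3]

Apply the min-plus product entry-by-entry:
  C[0][0] = min over k of (A[0][0] + B[0][0] = 9 + -1 = 8, A[0][1] + B[1][0] = 4 + -2 = 2, A[0][2] + B[2][0] = 0 + -5 = -5) = -5 (attained at k = 2)
  C[0][1] = min over k of (A[0][0] + B[0][1] = 9 + -1 = 8, A[0][1] + B[1][1] = 4 + 10 = 14, A[0][2] + B[2][1] = 0 + 6 = 6) = 6 (attained at k = 2)
  C[0][2] = min over k of (A[0][0] + B[0][2] = 9 + 5 = 14, A[0][1] + B[1][2] = 4 + -2 = 2, A[0][2] + B[2][2] = 0 + -1 = -1) = -1 (attained at k = 2)
  C[1][0] = min over k of (A[1][0] + B[0][0] = 10 + -1 = 9, A[1][1] + B[1][0] = 7 + -2 = 5, A[1][2] + B[2][0] = 9 + -5 = 4) = 4 (attained at k = 2)
  C[1][1] = min over k of (A[1][0] + B[0][1] = 10 + -1 = 9, A[1][1] + B[1][1] = 7 + 10 = 17, A[1][2] + B[2][1] = 9 + 6 = 15) = 9 (attained at k = 0)
  C[1][2] = min over k of (A[1][0] + B[0][2] = 10 + 5 = 15, A[1][1] + B[1][2] = 7 + -2 = 5, A[1][2] + B[2][2] = 9 + -1 = 8) = 5 (attained at k = 1)
  C[2][0] = min over k of (A[2][0] + B[0][0] = 3 + -1 = 2, A[2][1] + B[1][0] = 5 + -2 = 3, A[2][2] + B[2][0] = 7 + -5 = 2) = 2 (attained at k = 0)
  C[2][1] = min over k of (A[2][0] + B[0][1] = 3 + -1 = 2, A[2][1] + B[1][1] = 5 + 10 = 15, A[2][2] + B[2][1] = 7 + 6 = 13) = 2 (attained at k = 0)
  C[2][2] = min over k of (A[2][0] + B[0][2] = 3 + 5 = 8, A[2][1] + B[1][2] = 5 + -2 = 3, A[2][2] + B[2][2] = 7 + -1 = 6) = 3 (attained at k = 1)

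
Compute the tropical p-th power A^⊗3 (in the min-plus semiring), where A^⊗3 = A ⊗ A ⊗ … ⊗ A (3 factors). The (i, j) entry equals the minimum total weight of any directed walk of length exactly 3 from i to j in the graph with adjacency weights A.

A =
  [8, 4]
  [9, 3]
A^⊗3 =
  [16, 10]
  [15, 9]

Each entry (A^⊗3)_ij equals the minimum over all length-3 walks i = v_0 → v_1 → … → v_3 = j of Σ_t A[v_t][v_{t+1}]. For example, for (i, j) = (0, 1) we minimise over 4 possible intermediate vertex sequences; the minimum is 10, attained along the walk 0 → 1 → 1 → 1.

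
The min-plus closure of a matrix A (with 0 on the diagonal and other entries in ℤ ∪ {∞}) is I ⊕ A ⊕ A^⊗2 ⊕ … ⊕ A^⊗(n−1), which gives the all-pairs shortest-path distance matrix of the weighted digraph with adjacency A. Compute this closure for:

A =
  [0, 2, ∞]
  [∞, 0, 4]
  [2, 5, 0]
Closure =
  [0, 2, 6]
  [6, 0, 4]
  [2, 4, 0]

This is the Floyd-Warshall all-pairs shortest-path computation. For each intermediate vertex k = 0, 1, …, 2, update dist[i][j] ← min(dist[i][j], dist[i][k] + dist[k][j]). The final matrix gives, for each (i, j), the minimum total weight of any directed path from i to j (possibly empty when i = j).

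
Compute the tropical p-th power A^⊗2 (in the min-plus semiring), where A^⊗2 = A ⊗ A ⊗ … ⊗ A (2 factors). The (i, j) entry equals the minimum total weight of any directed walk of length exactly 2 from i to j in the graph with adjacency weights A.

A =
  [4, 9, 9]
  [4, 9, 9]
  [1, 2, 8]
A^⊗2 =
  [8, 11, 13]
  [8, 11, 13]
  [5, 10, 10]

Each entry (A^⊗2)_ij equals the minimum over all length-2 walks i = v_0 → v_1 → … → v_2 = j of Σ_t A[v_t][v_{t+1}]. For example, for (i, j) = (0, 2) we minimise over 3 possible intermediate vertex sequences; the minimum is 13, attained along the walk 0 → 0 → 2.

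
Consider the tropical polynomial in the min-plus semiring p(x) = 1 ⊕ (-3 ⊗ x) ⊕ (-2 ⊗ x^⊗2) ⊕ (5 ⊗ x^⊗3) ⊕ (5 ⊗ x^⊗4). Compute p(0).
p(0) = -3

A tropical monomial a ⊗ x^⊗i evaluates to a + i · x. Evaluating each term at x = 0:
  Term 0 contributes 1 + 0 · 0 = 1
  Term 1 contributes -3 + 1 · 0 = -3
  Term 2 contributes -2 + 2 · 0 = -2
  Term 3 contributes 5 + 3 · 0 = 5
  Term 4 contributes 5 + 4 · 0 = 5
p(0) = ⊕ of these = min[1, -3, -2, 5, 5] = -3.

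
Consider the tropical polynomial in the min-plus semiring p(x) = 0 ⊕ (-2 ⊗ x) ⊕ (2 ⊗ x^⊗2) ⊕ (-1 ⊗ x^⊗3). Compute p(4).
p(4) = 0

A tropical monomial a ⊗ x^⊗i evaluates to a + i · x. Evaluating each term at x = 4:
  Term 0 contributes 0 + 0 · 4 = 0
  Term 1 contributes -2 + 1 · 4 = 2
  Term 2 contributes 2 + 2 · 4 = 10
  Term 3 contributes -1 + 3 · 4 = 11
p(4) = ⊕ of these = min[0, 2, 10, 11] = 0.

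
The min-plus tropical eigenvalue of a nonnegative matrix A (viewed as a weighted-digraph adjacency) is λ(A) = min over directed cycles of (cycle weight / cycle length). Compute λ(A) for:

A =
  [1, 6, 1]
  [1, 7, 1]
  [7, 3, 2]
λ(A) = 1

Enumerate directed cycles and compute their means (weight / length). Sample:
  cycle 0 → 0: weight = 1, length = 1, mean = 1/1 ≈ 1.000
  cycle 1 → 1: weight = 7, length = 1, mean = 7/1 ≈ 7.000
  cycle 2 → 2: weight = 2, length = 1, mean = 2/1 ≈ 2.000
  cycle 0 → 1 → 0: weight = 7, length = 2, mean = 7/2 ≈ 3.500
  cycle 0 → 2 → 0: weight = 8, length = 2, mean = 8/2 ≈ 4.000
  cycle 1 → 0 → 1: weight = 7, length = 2, mean = 7/2 ≈ 3.500
Minimum mean = 1.000, attained e.g. along the cycle 0 → 0 with weight 1 and length 1. So λ(A) = 1/1 = 1.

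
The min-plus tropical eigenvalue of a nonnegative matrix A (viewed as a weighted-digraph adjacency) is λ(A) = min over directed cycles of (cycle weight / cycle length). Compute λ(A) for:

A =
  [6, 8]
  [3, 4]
λ(A) = 4

Enumerate directed cycles and compute their means (weight / length). Sample:
  cycle 0 → 0: weight = 6, length = 1, mean = 6/1 ≈ 6.000
  cycle 1 → 1: weight = 4, length = 1, mean = 4/1 ≈ 4.000
  cycle 0 → 1 → 0: weight = 11, length = 2, mean = 11/2 ≈ 5.500
  cycle 1 → 0 → 1: weight = 11, length = 2, mean = 11/2 ≈ 5.500
Minimum mean = 4.000, attained e.g. along the cycle 1 → 1 with weight 4 and length 1. So λ(A) = 4/1 = 4.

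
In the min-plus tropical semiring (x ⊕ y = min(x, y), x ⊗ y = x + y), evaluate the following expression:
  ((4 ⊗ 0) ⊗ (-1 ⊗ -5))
((4 ⊗ 0) ⊗ (-1 ⊗ -5)) = -2

Expand innermost to outermost. Recall ⊕ takes the minimum of its arguments and ⊗ takes their sum. Working out the expression ((4 ⊗ 0) ⊗ (-1 ⊗ -5)) gives -2.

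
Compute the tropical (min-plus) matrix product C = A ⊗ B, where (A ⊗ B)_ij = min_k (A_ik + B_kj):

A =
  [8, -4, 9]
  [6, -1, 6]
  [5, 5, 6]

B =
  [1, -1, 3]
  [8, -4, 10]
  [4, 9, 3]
A ⊗ B =
  [4, -8, 6]
  [7, -5, 9]
  [6, 1, 8]

Apply the min-plus product entry-by-entry:
  C[0][0] = min over k of (A[0][0] + B[0][0] = 8 + 1 = 9, A[0][1] + B[1][0] = -4 + 8 = 4, A[0][2] + B[2][0] = 9 + 4 = 13) = 4 (attained at k = 1)
  C[0][1] = min over k of (A[0][0] + B[0][1] = 8 + -1 = 7, A[0][1] + B[1][1] = -4 + -4 = -8, A[0][2] + B[2][1] = 9 + 9 = 18) = -8 (attained at k = 1)
  C[0][2] = min over k of (A[0][0] + B[0][2] = 8 + 3 = 11, A[0][1] + B[1][2] = -4 + 10 = 6, A[0][2] + B[2][2] = 9 + 3 = 12) = 6 (attained at k = 1)
  C[1][0] = min over k of (A[1][0] + B[0][0] = 6 + 1 = 7, A[1][1] + B[1][0] = -1 + 8 = 7, A[1][2] + B[2][0] = 6 + 4 = 10) = 7 (attained at k = 0)
  C[1][1] = min over k of (A[1][0] + B[0][1] = 6 + -1 = 5, A[1][1] + B[1][1] = -1 + -4 = -5, A[1][2] + B[2][1] = 6 + 9 = 15) = -5 (attained at k = 1)
  C[1][2] = min over k of (A[1][0] + B[0][2] = 6 + 3 = 9, A[1][1] + B[1][2] = -1 + 10 = 9, A[1][2] + B[2][2] = 6 + 3 = 9) = 9 (attained at k = 0)
  C[2][0] = min over k of (A[2][0] + B[0][0] = 5 + 1 = 6, A[2][1] + B[1][0] = 5 + 8 = 13, A[2][2] + B[2][0] = 6 + 4 = 10) = 6 (attained at k = 0)
  C[2][1] = min over k of (A[2][0] + B[0][1] = 5 + -1 = 4, A[2][1] + B[1][1] = 5 + -4 = 1, A[2][2] + B[2][1] = 6 + 9 = 15) = 1 (attained at k = 1)
  C[2][2] = min over k of (A[2][0] + B[0][2] = 5 + 3 = 8, A[2][1] + B[1][2] = 5 + 10 = 15, A[2][2] + B[2][2] = 6 + 3 = 9) = 8 (attained at k = 0)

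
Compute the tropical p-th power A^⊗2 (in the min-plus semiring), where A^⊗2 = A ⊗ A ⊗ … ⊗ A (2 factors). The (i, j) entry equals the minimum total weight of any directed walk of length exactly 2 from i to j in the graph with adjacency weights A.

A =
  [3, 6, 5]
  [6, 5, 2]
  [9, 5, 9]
A^⊗2 =
  [6, 9, 8]
  [9, 7, 7]
  [11, 10, 7]

Each entry (A^⊗2)_ij equals the minimum over all length-2 walks i = v_0 → v_1 → … → v_2 = j of Σ_t A[v_t][v_{t+1}]. For example, for (i, j) = (0, 2) we minimise over 3 possible intermediate vertex sequences; the minimum is 8, attained along the walk 0 → 0 → 2.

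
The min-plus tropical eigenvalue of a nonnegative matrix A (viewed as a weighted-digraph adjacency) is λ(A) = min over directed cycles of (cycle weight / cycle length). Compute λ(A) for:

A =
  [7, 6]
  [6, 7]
λ(A) = 6

Enumerate directed cycles and compute their means (weight / length). Sample:
  cycle 0 → 0: weight = 7, length = 1, mean = 7/1 ≈ 7.000
  cycle 1 → 1: weight = 7, length = 1, mean = 7/1 ≈ 7.000
  cycle 0 → 1 → 0: weight = 12, length = 2, mean = 12/2 ≈ 6.000
  cycle 1 → 0 → 1: weight = 12, length = 2, mean = 12/2 ≈ 6.000
Minimum mean = 6.000, attained e.g. along the cycle 0 → 1 → 0 with weight 12 and length 2. So λ(A) = 12/2 = 6.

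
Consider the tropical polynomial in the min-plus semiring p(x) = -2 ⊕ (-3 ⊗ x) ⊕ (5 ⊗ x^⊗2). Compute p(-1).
p(-1) = -4

A tropical monomial a ⊗ x^⊗i evaluates to a + i · x. Evaluating each term at x = -1:
  Term 0 contributes -2 + 0 · -1 = -2
  Term 1 contributes -3 + 1 · -1 = -4
  Term 2 contributes 5 + 2 · -1 = 3
p(-1) = ⊕ of these = min[-2, -4, 3] = -4.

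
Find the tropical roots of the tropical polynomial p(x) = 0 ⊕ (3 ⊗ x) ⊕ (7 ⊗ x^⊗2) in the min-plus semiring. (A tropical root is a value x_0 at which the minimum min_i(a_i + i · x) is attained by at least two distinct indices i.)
Roots: {-4, -3}

Each tropical root is a break point of the lower envelope of the lines y = a_i + i · x (there are 3 lines, with slopes 0, 1, ..., 2). Only the lines that attain the minimum somewhere contribute to roots; other lines are dominated. Here the surviving (envelope) indices are i = 2, i = 1, i = 0.
Intersections between consecutive envelope lines give the roots: for adjacent envelope indices i < j the intersection is x = (a_i − a_j) / (j − i). Reading off the sorted break points: {-4, -3}.
Verification: at each break x_0, at least two indices attain the minimum of min_i(a_i + i · x_0).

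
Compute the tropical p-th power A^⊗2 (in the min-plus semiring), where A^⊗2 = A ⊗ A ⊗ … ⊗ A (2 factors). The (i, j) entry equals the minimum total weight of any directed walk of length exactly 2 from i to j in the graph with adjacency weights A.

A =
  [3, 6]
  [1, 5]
A^⊗2 =
  [6, 9]
  [4, 7]

Each entry (A^⊗2)_ij equals the minimum over all length-2 walks i = v_0 → v_1 → … → v_2 = j of Σ_t A[v_t][v_{t+1}]. For example, for (i, j) = (0, 1) we minimise over 2 possible intermediate vertex sequences; the minimum is 9, attained along the walk 0 → 0 → 1.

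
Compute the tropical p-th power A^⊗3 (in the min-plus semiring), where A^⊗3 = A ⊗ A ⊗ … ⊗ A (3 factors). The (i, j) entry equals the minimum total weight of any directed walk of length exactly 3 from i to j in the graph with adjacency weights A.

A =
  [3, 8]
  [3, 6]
A^⊗3 =
  [9, 14]
  [9, 14]

Each entry (A^⊗3)_ij equals the minimum over all length-3 walks i = v_0 → v_1 → … → v_3 = j of Σ_t A[v_t][v_{t+1}]. For example, for (i, j) = (0, 1) we minimise over 4 possible intermediate vertex sequences; the minimum is 14, attained along the walk 0 → 0 → 0 → 1.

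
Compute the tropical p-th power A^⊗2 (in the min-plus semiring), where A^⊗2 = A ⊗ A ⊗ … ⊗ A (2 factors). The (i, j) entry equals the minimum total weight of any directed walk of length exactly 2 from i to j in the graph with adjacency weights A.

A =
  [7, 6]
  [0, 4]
A^⊗2 =
  [6, 10]
  [4, 6]

Each entry (A^⊗2)_ij equals the minimum over all length-2 walks i = v_0 → v_1 → … → v_2 = j of Σ_t A[v_t][v_{t+1}]. For example, for (i, j) = (0, 1) we minimise over 2 possible intermediate vertex sequences; the minimum is 10, attained along the walk 0 → 1 → 1.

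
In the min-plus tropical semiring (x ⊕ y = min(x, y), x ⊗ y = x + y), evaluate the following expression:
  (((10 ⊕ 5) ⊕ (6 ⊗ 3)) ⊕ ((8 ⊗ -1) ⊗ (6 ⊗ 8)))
(((10 ⊕ 5) ⊕ (6 ⊗ 3)) ⊕ ((8 ⊗ -1) ⊗ (6 ⊗ 8))) = 5

Expand innermost to outermost. Recall ⊕ takes the minimum of its arguments and ⊗ takes their sum. Working out the expression (((10 ⊕ 5) ⊕ (6 ⊗ 3)) ⊕ ((8 ⊗ -1) ⊗ (6 ⊗ 8))) gives 5.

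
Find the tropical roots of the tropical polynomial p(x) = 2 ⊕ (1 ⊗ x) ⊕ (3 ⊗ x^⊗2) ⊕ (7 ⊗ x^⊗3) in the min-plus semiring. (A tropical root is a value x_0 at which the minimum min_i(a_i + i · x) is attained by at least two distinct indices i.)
Roots: {-4, -2, 1}

Each tropical root is a break point of the lower envelope of the lines y = a_i + i · x (there are 4 lines, with slopes 0, 1, ..., 3). Only the lines that attain the minimum somewhere contribute to roots; other lines are dominated. Here the surviving (envelope) indices are i = 3, i = 2, i = 1, i = 0.
Intersections between consecutive envelope lines give the roots: for adjacent envelope indices i < j the intersection is x = (a_i − a_j) / (j − i). Reading off the sorted break points: {-4, -2, 1}.
Verification: at each break x_0, at least two indices attain the minimum of min_i(a_i + i · x_0).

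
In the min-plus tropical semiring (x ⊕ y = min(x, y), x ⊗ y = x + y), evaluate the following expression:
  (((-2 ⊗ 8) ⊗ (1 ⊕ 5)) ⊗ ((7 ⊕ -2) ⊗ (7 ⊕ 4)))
(((-2 ⊗ 8) ⊗ (1 ⊕ 5)) ⊗ ((7 ⊕ -2) ⊗ (7 ⊕ 4))) = 9

Expand innermost to outermost. Recall ⊕ takes the minimum of its arguments and ⊗ takes their sum. Working out the expression (((-2 ⊗ 8) ⊗ (1 ⊕ 5)) ⊗ ((7 ⊕ -2) ⊗ (7 ⊕ 4))) gives 9.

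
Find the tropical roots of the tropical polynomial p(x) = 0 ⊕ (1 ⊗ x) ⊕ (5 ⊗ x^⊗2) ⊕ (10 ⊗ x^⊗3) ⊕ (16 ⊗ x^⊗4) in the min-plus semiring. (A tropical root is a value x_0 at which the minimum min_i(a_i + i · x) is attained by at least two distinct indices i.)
Roots: {-6, -5, -4, -1}

Each tropical root is a break point of the lower envelope of the lines y = a_i + i · x (there are 5 lines, with slopes 0, 1, ..., 4). Only the lines that attain the minimum somewhere contribute to roots; other lines are dominated. Here the surviving (envelope) indices are i = 4, i = 3, i = 2, i = 1, i = 0.
Intersections between consecutive envelope lines give the roots: for adjacent envelope indices i < j the intersection is x = (a_i − a_j) / (j − i). Reading off the sorted break points: {-6, -5, -4, -1}.
Verification: at each break x_0, at least two indices attain the minimum of min_i(a_i + i · x_0).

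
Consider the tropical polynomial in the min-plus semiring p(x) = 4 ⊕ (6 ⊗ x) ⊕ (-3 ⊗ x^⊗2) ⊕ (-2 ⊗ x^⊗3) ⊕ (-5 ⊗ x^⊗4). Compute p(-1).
p(-1) = -9

A tropical monomial a ⊗ x^⊗i evaluates to a + i · x. Evaluating each term at x = -1:
  Term 0 contributes 4 + 0 · -1 = 4
  Term 1 contributes 6 + 1 · -1 = 5
  Term 2 contributes -3 + 2 · -1 = -5
  Term 3 contributes -2 + 3 · -1 = -5
  Term 4 contributes -5 + 4 · -1 = -9
p(-1) = ⊕ of these = min[4, 5, -5, -5, -9] = -9.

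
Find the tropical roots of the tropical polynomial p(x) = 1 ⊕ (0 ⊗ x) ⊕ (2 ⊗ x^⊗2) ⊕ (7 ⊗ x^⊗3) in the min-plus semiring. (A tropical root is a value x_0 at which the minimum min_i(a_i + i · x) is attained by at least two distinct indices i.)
Roots: {-5, -2, 1}

Each tropical root is a break point of the lower envelope of the lines y = a_i + i · x (there are 4 lines, with slopes 0, 1, ..., 3). Only the lines that attain the minimum somewhere contribute to roots; other lines are dominated. Here the surviving (envelope) indices are i = 3, i = 2, i = 1, i = 0.
Intersections between consecutive envelope lines give the roots: for adjacent envelope indices i < j the intersection is x = (a_i − a_j) / (j − i). Reading off the sorted break points: {-5, -2, 1}.
Verification: at each break x_0, at least two indices attain the minimum of min_i(a_i + i · x_0).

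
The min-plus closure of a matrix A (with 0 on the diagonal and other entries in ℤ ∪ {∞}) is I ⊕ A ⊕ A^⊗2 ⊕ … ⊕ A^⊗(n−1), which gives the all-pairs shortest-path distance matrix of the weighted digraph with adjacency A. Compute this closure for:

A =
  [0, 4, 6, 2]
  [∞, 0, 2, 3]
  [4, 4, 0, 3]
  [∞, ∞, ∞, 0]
Closure =
  [0, 4, 6, 2]
  [6, 0, 2, 3]
  [4, 4, 0, 3]
  [∞, ∞, ∞, 0]

This is the Floyd-Warshall all-pairs shortest-path computation. For each intermediate vertex k = 0, 1, …, 3, update dist[i][j] ← min(dist[i][j], dist[i][k] + dist[k][j]). The final matrix gives, for each (i, j), the minimum total weight of any directed path from i to j (possibly empty when i = j).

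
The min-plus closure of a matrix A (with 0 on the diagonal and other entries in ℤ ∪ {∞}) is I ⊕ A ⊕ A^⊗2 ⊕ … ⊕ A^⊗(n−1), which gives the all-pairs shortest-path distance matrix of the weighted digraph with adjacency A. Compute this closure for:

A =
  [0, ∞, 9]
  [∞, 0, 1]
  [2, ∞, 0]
Closure =
  [0, ∞, 9]
  [3, 0, 1]
  [2, ∞, 0]

This is the Floyd-Warshall all-pairs shortest-path computation. For each intermediate vertex k = 0, 1, …, 2, update dist[i][j] ← min(dist[i][j], dist[i][k] + dist[k][j]). The final matrix gives, for each (i, j), the minimum total weight of any directed path from i to j (possibly empty when i = j).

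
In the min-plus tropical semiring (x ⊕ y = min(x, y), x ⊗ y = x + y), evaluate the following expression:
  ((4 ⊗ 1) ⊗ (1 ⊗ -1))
((4 ⊗ 1) ⊗ (1 ⊗ -1)) = 5

Expand innermost to outermost. Recall ⊕ takes the minimum of its arguments and ⊗ takes their sum. Working out the expression ((4 ⊗ 1) ⊗ (1 ⊗ -1)) gives 5.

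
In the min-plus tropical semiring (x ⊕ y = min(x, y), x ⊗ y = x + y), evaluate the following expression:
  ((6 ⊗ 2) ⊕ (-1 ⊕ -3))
((6 ⊗ 2) ⊕ (-1 ⊕ -3)) = -3

Expand innermost to outermost. Recall ⊕ takes the minimum of its arguments and ⊗ takes their sum. Working out the expression ((6 ⊗ 2) ⊕ (-1 ⊕ -3)) gives -3.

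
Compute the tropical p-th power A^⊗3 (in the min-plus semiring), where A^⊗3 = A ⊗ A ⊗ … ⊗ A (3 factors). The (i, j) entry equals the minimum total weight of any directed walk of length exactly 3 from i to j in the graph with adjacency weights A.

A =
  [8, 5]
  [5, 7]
A^⊗3 =
  [17, 15]
  [15, 17]

Each entry (A^⊗3)_ij equals the minimum over all length-3 walks i = v_0 → v_1 → … → v_3 = j of Σ_t A[v_t][v_{t+1}]. For example, for (i, j) = (0, 1) we minimise over 4 possible intermediate vertex sequences; the minimum is 15, attained along the walk 0 → 1 → 0 → 1.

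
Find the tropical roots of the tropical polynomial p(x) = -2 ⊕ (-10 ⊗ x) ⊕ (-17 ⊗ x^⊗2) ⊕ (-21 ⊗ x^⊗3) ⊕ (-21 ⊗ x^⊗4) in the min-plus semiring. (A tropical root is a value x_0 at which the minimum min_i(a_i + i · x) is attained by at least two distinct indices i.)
Roots: {0, 4, 7, 8}

Each tropical root is a break point of the lower envelope of the lines y = a_i + i · x (there are 5 lines, with slopes 0, 1, ..., 4). Only the lines that attain the minimum somewhere contribute to roots; other lines are dominated. Here the surviving (envelope) indices are i = 4, i = 3, i = 2, i = 1, i = 0.
Intersections between consecutive envelope lines give the roots: for adjacent envelope indices i < j the intersection is x = (a_i − a_j) / (j − i). Reading off the sorted break points: {0, 4, 7, 8}.
Verification: at each break x_0, at least two indices attain the minimum of min_i(a_i + i · x_0).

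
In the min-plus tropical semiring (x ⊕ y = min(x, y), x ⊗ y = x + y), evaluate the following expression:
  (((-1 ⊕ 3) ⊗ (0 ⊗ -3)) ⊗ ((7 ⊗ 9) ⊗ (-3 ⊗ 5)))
(((-1 ⊕ 3) ⊗ (0 ⊗ -3)) ⊗ ((7 ⊗ 9) ⊗ (-3 ⊗ 5))) = 14

Expand innermost to outermost. Recall ⊕ takes the minimum of its arguments and ⊗ takes their sum. Working out the expression (((-1 ⊕ 3) ⊗ (0 ⊗ -3)) ⊗ ((7 ⊗ 9) ⊗ (-3 ⊗ 5))) gives 14.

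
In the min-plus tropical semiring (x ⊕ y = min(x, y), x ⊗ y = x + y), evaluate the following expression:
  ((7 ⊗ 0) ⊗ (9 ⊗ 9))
((7 ⊗ 0) ⊗ (9 ⊗ 9)) = 25

Expand innermost to outermost. Recall ⊕ takes the minimum of its arguments and ⊗ takes their sum. Working out the expression ((7 ⊗ 0) ⊗ (9 ⊗ 9)) gives 25.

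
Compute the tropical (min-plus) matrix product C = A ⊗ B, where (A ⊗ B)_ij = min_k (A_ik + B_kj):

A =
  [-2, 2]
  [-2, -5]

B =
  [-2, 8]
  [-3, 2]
A ⊗ B =
  [-4, 4]
  [-8, -3]

Apply the min-plus product entry-by-entry:
  C[0][0] = min over k of (A[0][0] + B[0][0] = -2 + -2 = -4, A[0][1] + B[1][0] = 2 + -3 = -1) = -4 (attained at k = 0)
  C[0][1] = min over k of (A[0][0] + B[0][1] = -2 + 8 = 6, A[0][1] + B[1][1] = 2 + 2 = 4) = 4 (attained at k = 1)
  C[1][0] = min over k of (A[1][0] + B[0][0] = -2 + -2 = -4, A[1][1] + B[1][0] = -5 + -3 = -8) = -8 (attained at k = 1)
  C[1][1] = min over k of (A[1][0] + B[0][1] = -2 + 8 = 6, A[1][1] + B[1][1] = -5 + 2 = -3) = -3 (attained at k = 1)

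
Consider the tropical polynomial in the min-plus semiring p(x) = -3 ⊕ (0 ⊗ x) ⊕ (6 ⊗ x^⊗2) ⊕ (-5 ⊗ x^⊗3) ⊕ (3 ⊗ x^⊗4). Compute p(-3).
p(-3) = -14

A tropical monomial a ⊗ x^⊗i evaluates to a + i · x. Evaluating each term at x = -3:
  Term 0 contributes -3 + 0 · -3 = -3
  Term 1 contributes 0 + 1 · -3 = -3
  Term 2 contributes 6 + 2 · -3 = 0
  Term 3 contributes -5 + 3 · -3 = -14
  Term 4 contributes 3 + 4 · -3 = -9
p(-3) = ⊕ of these = min[-3, -3, 0, -14, -9] = -14.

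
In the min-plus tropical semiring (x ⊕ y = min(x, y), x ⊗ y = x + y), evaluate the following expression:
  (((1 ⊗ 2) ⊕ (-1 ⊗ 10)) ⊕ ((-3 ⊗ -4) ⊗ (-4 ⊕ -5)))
(((1 ⊗ 2) ⊕ (-1 ⊗ 10)) ⊕ ((-3 ⊗ -4) ⊗ (-4 ⊕ -5))) = -12

Expand innermost to outermost. Recall ⊕ takes the minimum of its arguments and ⊗ takes their sum. Working out the expression (((1 ⊗ 2) ⊕ (-1 ⊗ 10)) ⊕ ((-3 ⊗ -4) ⊗ (-4 ⊕ -5))) gives -12.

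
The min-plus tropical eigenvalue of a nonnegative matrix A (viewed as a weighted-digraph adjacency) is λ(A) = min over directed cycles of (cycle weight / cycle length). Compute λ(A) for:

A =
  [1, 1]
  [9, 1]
λ(A) = 1

Enumerate directed cycles and compute their means (weight / length). Sample:
  cycle 0 → 0: weight = 1, length = 1, mean = 1/1 ≈ 1.000
  cycle 1 → 1: weight = 1, length = 1, mean = 1/1 ≈ 1.000
  cycle 0 → 1 → 0: weight = 10, length = 2, mean = 10/2 ≈ 5.000
  cycle 1 → 0 → 1: weight = 10, length = 2, mean = 10/2 ≈ 5.000
Minimum mean = 1.000, attained e.g. along the cycle 0 → 0 with weight 1 and length 1. So λ(A) = 1/1 = 1.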